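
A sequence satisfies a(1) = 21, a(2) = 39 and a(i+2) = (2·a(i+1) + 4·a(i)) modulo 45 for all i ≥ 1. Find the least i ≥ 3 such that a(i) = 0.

19

Computing terms: a(1) = 21; a(2) = 39; a(3) = 27; a(4) = 30; a(5) = 33; a(6) = 6; a(7) = 9; a(8) = 42; a(9) = 30; a(10) = 3; a(11) = 36; a(12) = 39; a(13) = 42; a(14) = 15; a(15) = 18; a(16) = 6; a(17) = 39; a(18) = 12; a(19) = 0; a(20) = 3; a(21) = 6; a(22) = 24; a(23) = 27; a(24) = 15; a(25) = 3; a(26) = 21; a(27) = 9; a(28) = 12; a(29) = 15; a(30) = 33; a(31) = 36; a(32) = 24; a(33) = 12; a(34) = 30; a(35) = 18; a(36) = 21; a(37) = 24; a(38) = 42; a(39) = 0; a(40) = 33; a(41) = 21; a(42) = 39.
Since (a(41), a(42)) = (a(1), a(2)) = (21, 39) (two consecutive terms determine the rest), the sequence is periodic with period 40.
The value 0 first appears (with i ≥ 3) at a(19).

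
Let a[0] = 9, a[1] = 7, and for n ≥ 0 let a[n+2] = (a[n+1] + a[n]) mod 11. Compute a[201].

7

We have a[0] = 9; a[1] = 7; a[2] = 5; a[3] = 1; a[4] = 6; a[5] = 7; a[6] = 2; a[7] = 9; a[8] = 0; a[9] = 9; a[10] = 9; a[11] = 7.
The sequence repeats with period 10.
(201 - 0) mod 10 = 1, so a[201] = a[1] = 7.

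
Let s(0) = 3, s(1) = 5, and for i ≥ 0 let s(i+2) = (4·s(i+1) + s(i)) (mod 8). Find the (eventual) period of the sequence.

4

s(0) = 3; s(1) = 5; s(2) = 7; s(3) = 1; s(4) = 3; s(5) = 5.
Since (s(4), s(5)) = (s(0), s(1)) = (3, 5) (two consecutive terms determine the rest), the sequence is periodic with period 4.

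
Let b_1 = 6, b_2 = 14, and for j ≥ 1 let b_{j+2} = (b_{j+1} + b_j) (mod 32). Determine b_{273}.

Listing terms: b_1 = 6,  b_2 = 14,  b_3 = 20,  b_4 = 2,  b_5 = 22,  b_6 = 24,  b_7 = 14,  b_8 = 6,  b_9 = 20,  b_{10} = 26,  b_{11} = 14,  b_{12} = 8,  b_{13} = 22,  b_{14} = 30,  b_{15} = 20,  b_{16} = 18,  b_{17} = 6,  b_{18} = 24,  b_{19} = 30,  b_{20} = 22,  b_{21} = 20,  b_{22} = 10,  b_{23} = 30,  b_{24} = 8,  b_{25} = 6,  b_{26} = 14.
Since (b_{25}, b_{26}) = (b_1, b_2) = (6, 14) (two consecutive terms determine the rest), the sequence is periodic with period 24.
So b_{273} = b_{1 + ((273-1) mod 24)} = b_9 = 20.

20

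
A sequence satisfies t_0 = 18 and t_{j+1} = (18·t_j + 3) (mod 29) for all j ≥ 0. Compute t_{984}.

9

We have t_0 = 18; t_1 = 8; t_2 = 2; t_3 = 10; t_4 = 9; t_5 = 20; t_6 = 15; t_7 = 12; t_8 = 16; t_9 = 1; t_{10} = 21; t_{11} = 4; t_{12} = 17; t_{13} = 19; t_{14} = 26; t_{15} = 7; t_{16} = 13; t_{17} = 5; t_{18} = 6; t_{19} = 24; t_{20} = 0; t_{21} = 3; t_{22} = 28; t_{23} = 14; t_{24} = 23; t_{25} = 11; t_{26} = 27; t_{27} = 25; t_{28} = 18.
The sequence repeats with period 28.
(984 - 0) mod 28 = 4, so t_{984} = t_4 = 9.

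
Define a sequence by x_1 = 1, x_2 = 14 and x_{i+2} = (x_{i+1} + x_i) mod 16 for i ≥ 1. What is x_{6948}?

5

Computing terms: x_1 = 1; x_2 = 14; x_3 = 15; x_4 = 13; x_5 = 12; x_6 = 9; x_7 = 5; x_8 = 14; x_9 = 3; x_{10} = 1; x_{11} = 4; x_{12} = 5; x_{13} = 9; x_{14} = 14; x_{15} = 7; x_{16} = 5; x_{17} = 12; x_{18} = 1; x_{19} = 13; x_{20} = 14; x_{21} = 11; x_{22} = 9; x_{23} = 4; x_{24} = 13; x_{25} = 1; x_{26} = 14.
Since (x_{25}, x_{26}) = (x_1, x_2) = (1, 14) (two consecutive terms determine the rest), the sequence is periodic with period 24.
So x_{6948} = x_{1 + ((6948-1) mod 24)} = x_{12} = 5.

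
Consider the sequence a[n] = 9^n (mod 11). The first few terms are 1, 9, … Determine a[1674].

5

Computing terms: a[0] = 1,  a[1] = 9,  a[2] = 4,  a[3] = 3,  a[4] = 5,  a[5] = 1.
Since a[5] = a[0] = 1, the sequence is periodic with period 5.
(1674 - 0) mod 5 = 4, so a[1674] = a[4] = 5.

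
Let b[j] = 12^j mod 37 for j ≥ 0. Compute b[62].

Computing terms: b[0] = 1, b[1] = 12, b[2] = 33, b[3] = 26, b[4] = 16, b[5] = 7, b[6] = 10, b[7] = 9, b[8] = 34, b[9] = 1.
Since b[9] = b[0] = 1, the sequence is periodic with period 9.
(62 - 0) mod 9 = 8, so b[62] = b[8] = 34.

34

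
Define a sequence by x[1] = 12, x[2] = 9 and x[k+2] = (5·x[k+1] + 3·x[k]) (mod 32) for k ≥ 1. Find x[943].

Listing terms: x[1] = 12,  x[2] = 9,  x[3] = 17,  x[4] = 16,  x[5] = 3,  x[6] = 31,  x[7] = 4,  x[8] = 17,  x[9] = 1,  x[10] = 24,  x[11] = 27,  x[12] = 15,  x[13] = 28,  x[14] = 25,  x[15] = 17,  x[16] = 0,  x[17] = 19,  x[18] = 31,  x[19] = 20,  x[20] = 1,  x[21] = 1,  x[22] = 8,  x[23] = 11,  x[24] = 15,  x[25] = 12,  x[26] = 9.
Since (x[25], x[26]) = (x[1], x[2]) = (12, 9) (two consecutive terms determine the rest), the sequence is periodic with period 24.
So x[943] = x[1 + ((943-1) mod 24)] = x[7] = 4.

4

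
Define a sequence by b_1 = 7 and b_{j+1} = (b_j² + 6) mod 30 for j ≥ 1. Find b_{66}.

1

Listing terms: b_1 = 7; b_2 = 25; b_3 = 1; b_4 = 7.
The sequence repeats with period 3.
(66 - 1) mod 3 = 2, so b_{66} = b_3 = 1.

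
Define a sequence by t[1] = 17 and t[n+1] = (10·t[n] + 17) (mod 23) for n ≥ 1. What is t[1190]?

3

t[1] = 17; t[2] = 3; t[3] = 1; t[4] = 4; t[5] = 11; t[6] = 12; t[7] = 22; t[8] = 7; t[9] = 18; t[10] = 13; t[11] = 9; t[12] = 15; t[13] = 6; t[14] = 8; t[15] = 5; t[16] = 21; t[17] = 20; t[18] = 10; t[19] = 2; t[20] = 14; t[21] = 19; t[22] = 0; t[23] = 17.
Since t[23] = t[1] = 17, the sequence is periodic with period 22.
(1190 - 1) mod 22 = 1, so t[1190] = t[2] = 3.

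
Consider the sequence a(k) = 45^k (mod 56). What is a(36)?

1

Computing terms: a(0) = 1; a(1) = 45; a(2) = 9; a(3) = 13; a(4) = 25; a(5) = 5; a(6) = 1.
Since a(6) = a(0) = 1, the sequence is periodic with period 6.
So a(36) = a(0 + ((36-0) mod 6)) = a(0) = 1.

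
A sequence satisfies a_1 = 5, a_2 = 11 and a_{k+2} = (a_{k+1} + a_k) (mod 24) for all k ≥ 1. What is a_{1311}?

8

a_1 = 5; a_2 = 11; a_3 = 16; a_4 = 3; a_5 = 19; a_6 = 22; a_7 = 17; a_8 = 15; a_9 = 8; a_{10} = 23; a_{11} = 7; a_{12} = 6; a_{13} = 13; a_{14} = 19; a_{15} = 8; a_{16} = 3; a_{17} = 11; a_{18} = 14; a_{19} = 1; a_{20} = 15; a_{21} = 16; a_{22} = 7; a_{23} = 23; a_{24} = 6; a_{25} = 5; a_{26} = 11.
Since (a_{25}, a_{26}) = (a_1, a_2) = (5, 11) (two consecutive terms determine the rest), the sequence is periodic with period 24.
(1311 - 1) mod 24 = 14, so a_{1311} = a_{15} = 8.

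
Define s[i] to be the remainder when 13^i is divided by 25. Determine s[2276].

Listing terms: s[1] = 13; s[2] = 19; s[3] = 22; s[4] = 11; s[5] = 18; s[6] = 9; s[7] = 17; s[8] = 21; s[9] = 23; s[10] = 24; s[11] = 12; s[12] = 6; s[13] = 3; s[14] = 14; s[15] = 7; s[16] = 16; s[17] = 8; s[18] = 4; s[19] = 2; s[20] = 1; s[21] = 13.
The sequence repeats with period 20.
(2276 - 1) mod 20 = 15, so s[2276] = s[16] = 16.

16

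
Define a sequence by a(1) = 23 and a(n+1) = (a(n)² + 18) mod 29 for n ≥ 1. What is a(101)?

Listing terms: a(1) = 23,  a(2) = 25,  a(3) = 5,  a(4) = 14,  a(5) = 11,  a(6) = 23.
Since a(6) = a(1) = 23, the sequence is periodic with period 5.
(101 - 1) mod 5 = 0, so a(101) = a(1) = 23.

23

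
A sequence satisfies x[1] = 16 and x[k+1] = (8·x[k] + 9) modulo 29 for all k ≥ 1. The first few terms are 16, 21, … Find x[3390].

21

x[1] = 16,  x[2] = 21,  x[3] = 3,  x[4] = 4,  x[5] = 12,  x[6] = 18,  x[7] = 8,  x[8] = 15,  x[9] = 13,  x[10] = 26,  x[11] = 14,  x[12] = 5,  x[13] = 20,  x[14] = 24,  x[15] = 27,  x[16] = 22,  x[17] = 11,  x[18] = 10,  x[19] = 2,  x[20] = 25,  x[21] = 6,  x[22] = 28,  x[23] = 1,  x[24] = 17,  x[25] = 0,  x[26] = 9,  x[27] = 23,  x[28] = 19,  x[29] = 16.
The sequence repeats with period 28.
(3390 - 1) mod 28 = 1, so x[3390] = x[2] = 21.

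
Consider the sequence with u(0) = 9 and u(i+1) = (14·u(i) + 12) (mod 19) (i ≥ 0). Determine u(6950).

u(0) = 9, u(1) = 5, u(2) = 6, u(3) = 1, u(4) = 7, u(5) = 15, u(6) = 13, u(7) = 4, u(8) = 11, u(9) = 14, u(10) = 18, u(11) = 17, u(12) = 3, u(13) = 16, u(14) = 8, u(15) = 10, u(16) = 0, u(17) = 12, u(18) = 9.
Since u(18) = u(0) = 9, the sequence is periodic with period 18.
(6950 - 0) mod 18 = 2, so u(6950) = u(2) = 6.

6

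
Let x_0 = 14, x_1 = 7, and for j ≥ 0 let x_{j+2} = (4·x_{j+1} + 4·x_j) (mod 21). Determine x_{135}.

14

Listing terms: x_0 = 14,  x_1 = 7,  x_2 = 0,  x_3 = 7,  x_4 = 7,  x_5 = 14,  x_6 = 0,  x_7 = 14,  x_8 = 14,  x_9 = 7.
The sequence repeats with period 8.
So x_{135} = x_{0 + ((135-0) mod 8)} = x_7 = 14.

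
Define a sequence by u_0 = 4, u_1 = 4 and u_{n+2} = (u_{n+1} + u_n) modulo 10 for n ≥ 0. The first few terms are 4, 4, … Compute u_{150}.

6

Listing terms: u_0 = 4,  u_1 = 4,  u_2 = 8,  u_3 = 2,  u_4 = 0,  u_5 = 2,  u_6 = 2,  u_7 = 4,  u_8 = 6,  u_9 = 0,  u_{10} = 6,  u_{11} = 6,  u_{12} = 2,  u_{13} = 8,  u_{14} = 0,  u_{15} = 8,  u_{16} = 8,  u_{17} = 6,  u_{18} = 4,  u_{19} = 0,  u_{20} = 4,  u_{21} = 4.
The sequence repeats with period 20.
So u_{150} = u_{0 + ((150-0) mod 20)} = u_{10} = 6.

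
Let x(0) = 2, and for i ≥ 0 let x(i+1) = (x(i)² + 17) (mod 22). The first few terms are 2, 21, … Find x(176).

x(0) = 2,  x(1) = 21,  x(2) = 18,  x(3) = 11,  x(4) = 6,  x(5) = 9,  x(6) = 10,  x(7) = 7,  x(8) = 0,  x(9) = 17,  x(10) = 20,  x(11) = 21.
Since x(11) = x(1) = 21, the sequence is eventually periodic: after a pre-period of length 1 it cycles with period 10.
For i ≥ 1, x(i) depends only on (i - 1) mod 10. (176 - 1) mod 10 = 5, so x(176) = x(6) = 10.

10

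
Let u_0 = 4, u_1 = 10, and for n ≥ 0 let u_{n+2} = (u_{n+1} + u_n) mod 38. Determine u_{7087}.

18

Listing terms: u_0 = 4,  u_1 = 10,  u_2 = 14,  u_3 = 24,  u_4 = 0,  u_5 = 24,  u_6 = 24,  u_7 = 10,  u_8 = 34,  u_9 = 6,  u_{10} = 2,  u_{11} = 8,  u_{12} = 10,  u_{13} = 18,  u_{14} = 28,  u_{15} = 8,  u_{16} = 36,  u_{17} = 6,  u_{18} = 4,  u_{19} = 10.
Since (u_{18}, u_{19}) = (u_0, u_1) = (4, 10) (two consecutive terms determine the rest), the sequence is periodic with period 18.
So u_{7087} = u_{0 + ((7087-0) mod 18)} = u_{13} = 18.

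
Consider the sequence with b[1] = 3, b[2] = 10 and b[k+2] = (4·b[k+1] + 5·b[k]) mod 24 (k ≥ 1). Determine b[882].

2

Listing terms: b[1] = 3,  b[2] = 10,  b[3] = 7,  b[4] = 6,  b[5] = 11,  b[6] = 2,  b[7] = 15,  b[8] = 22,  b[9] = 19,  b[10] = 18,  b[11] = 23,  b[12] = 14,  b[13] = 3,  b[14] = 10.
The sequence repeats with period 12.
So b[882] = b[1 + ((882-1) mod 12)] = b[6] = 2.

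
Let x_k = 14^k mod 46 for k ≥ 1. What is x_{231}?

22

We have x_1 = 14; x_2 = 12; x_3 = 30; x_4 = 6; x_5 = 38; x_6 = 26; x_7 = 42; x_8 = 36; x_9 = 44; x_{10} = 18; x_{11} = 22; x_{12} = 32; x_{13} = 34; x_{14} = 16; x_{15} = 40; x_{16} = 8; x_{17} = 20; x_{18} = 4; x_{19} = 10; x_{20} = 2; x_{21} = 28; x_{22} = 24; x_{23} = 14.
Since x_{23} = x_1 = 14, the sequence is periodic with period 22.
So x_{231} = x_{1 + ((231-1) mod 22)} = x_{11} = 22.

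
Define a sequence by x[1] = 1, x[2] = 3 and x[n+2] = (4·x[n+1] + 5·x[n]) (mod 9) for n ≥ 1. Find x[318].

x[1] = 1; x[2] = 3; x[3] = 8; x[4] = 2; x[5] = 3; x[6] = 4; x[7] = 4; x[8] = 0; x[9] = 2; x[10] = 8; x[11] = 6; x[12] = 1; x[13] = 7; x[14] = 6; x[15] = 5; x[16] = 5; x[17] = 0; x[18] = 7; x[19] = 1; x[20] = 3.
Since (x[19], x[20]) = (x[1], x[2]) = (1, 3) (two consecutive terms determine the rest), the sequence is periodic with period 18.
(318 - 1) mod 18 = 11, so x[318] = x[12] = 1.

1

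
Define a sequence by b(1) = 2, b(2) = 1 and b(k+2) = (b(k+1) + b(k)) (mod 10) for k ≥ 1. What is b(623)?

Listing terms: b(1) = 2, b(2) = 1, b(3) = 3, b(4) = 4, b(5) = 7, b(6) = 1, b(7) = 8, b(8) = 9, b(9) = 7, b(10) = 6, b(11) = 3, b(12) = 9, b(13) = 2, b(14) = 1.
Since (b(13), b(14)) = (b(1), b(2)) = (2, 1) (two consecutive terms determine the rest), the sequence is periodic with period 12.
So b(623) = b(1 + ((623-1) mod 12)) = b(11) = 3.

3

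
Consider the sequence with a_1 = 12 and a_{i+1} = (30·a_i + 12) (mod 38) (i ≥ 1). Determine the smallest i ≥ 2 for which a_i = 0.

3

Listing terms: a_1 = 12; a_2 = 30; a_3 = 0; a_4 = 12.
Since a_4 = a_1 = 12, the sequence is periodic with period 3.
The value 0 first appears (with i ≥ 2) at a_3.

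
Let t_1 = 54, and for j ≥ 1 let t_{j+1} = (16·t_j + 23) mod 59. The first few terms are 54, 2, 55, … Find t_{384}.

Listing terms: t_1 = 54,  t_2 = 2,  t_3 = 55,  t_4 = 18,  t_5 = 16,  t_6 = 43,  t_7 = 3,  t_8 = 12,  t_9 = 38,  t_{10} = 41,  t_{11} = 30,  t_{12} = 31,  t_{13} = 47,  t_{14} = 8,  t_{15} = 33,  t_{16} = 20,  t_{17} = 48,  t_{18} = 24,  t_{19} = 53,  t_{20} = 45,  t_{21} = 35,  t_{22} = 52,  t_{23} = 29,  t_{24} = 15,  t_{25} = 27,  t_{26} = 42,  t_{27} = 46,  t_{28} = 51,  t_{29} = 13,  t_{30} = 54.
Since t_{30} = t_1 = 54, the sequence is periodic with period 29.
(384 - 1) mod 29 = 6, so t_{384} = t_7 = 3.

3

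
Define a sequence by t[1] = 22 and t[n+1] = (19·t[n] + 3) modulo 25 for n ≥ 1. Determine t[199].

17

We have t[1] = 22, t[2] = 21, t[3] = 2, t[4] = 16, t[5] = 7, t[6] = 11, t[7] = 12, t[8] = 6, t[9] = 17, t[10] = 1, t[11] = 22.
Since t[11] = t[1] = 22, the sequence is periodic with period 10.
So t[199] = t[1 + ((199-1) mod 10)] = t[9] = 17.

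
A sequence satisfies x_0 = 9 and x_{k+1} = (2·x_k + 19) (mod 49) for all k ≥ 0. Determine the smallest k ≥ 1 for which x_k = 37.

1

Listing terms: x_0 = 9; x_1 = 37; x_2 = 44; x_3 = 9.
Since x_3 = x_0 = 9, the sequence is periodic with period 3.
The value 37 first appears (with k ≥ 1) at x_1.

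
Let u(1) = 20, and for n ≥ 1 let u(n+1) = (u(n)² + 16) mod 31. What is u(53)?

u(1) = 20; u(2) = 13; u(3) = 30; u(4) = 17; u(5) = 26; u(6) = 10; u(7) = 23; u(8) = 18; u(9) = 30.
Since u(9) = u(3) = 30, the sequence is eventually periodic: after a pre-period of length 2 it cycles with period 6.
For n ≥ 3, u(n) depends only on (n - 3) mod 6. (53 - 3) mod 6 = 2, so u(53) = u(5) = 26.

26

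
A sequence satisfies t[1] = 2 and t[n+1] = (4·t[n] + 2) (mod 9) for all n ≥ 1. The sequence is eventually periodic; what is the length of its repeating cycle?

9

Listing terms: t[1] = 2, t[2] = 1, t[3] = 6, t[4] = 8, t[5] = 7, t[6] = 3, t[7] = 5, t[8] = 4, t[9] = 0, t[10] = 2.
The sequence repeats with period 9.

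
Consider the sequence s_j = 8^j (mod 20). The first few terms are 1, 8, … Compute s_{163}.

12

Computing terms: s_0 = 1,  s_1 = 8,  s_2 = 4,  s_3 = 12,  s_4 = 16,  s_5 = 8.
Since s_5 = s_1 = 8, the sequence is eventually periodic: after a pre-period of length 1 it cycles with period 4.
For j ≥ 1, s_j depends only on (j - 1) mod 4. (163 - 1) mod 4 = 2, so s_{163} = s_3 = 12.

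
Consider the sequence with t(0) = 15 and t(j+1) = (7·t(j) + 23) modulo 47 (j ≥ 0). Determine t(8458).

23

t(0) = 15; t(1) = 34; t(2) = 26; t(3) = 17; t(4) = 1; t(5) = 30; t(6) = 45; t(7) = 9; t(8) = 39; t(9) = 14; t(10) = 27; t(11) = 24; t(12) = 3; t(13) = 44; t(14) = 2; t(15) = 37; t(16) = 0; t(17) = 23; t(18) = 43; t(19) = 42; t(20) = 35; t(21) = 33; t(22) = 19; t(23) = 15.
The sequence repeats with period 23.
(8458 - 0) mod 23 = 17, so t(8458) = t(17) = 23.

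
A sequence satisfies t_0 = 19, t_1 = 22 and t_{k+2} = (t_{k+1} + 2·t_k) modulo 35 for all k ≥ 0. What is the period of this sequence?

12

We have t_0 = 19, t_1 = 22, t_2 = 25, t_3 = 34, t_4 = 14, t_5 = 12, t_6 = 5, t_7 = 29, t_8 = 4, t_9 = 27, t_{10} = 0, t_{11} = 19, t_{12} = 19, t_{13} = 22.
Since (t_{12}, t_{13}) = (t_0, t_1) = (19, 22) (two consecutive terms determine the rest), the sequence is periodic with period 12.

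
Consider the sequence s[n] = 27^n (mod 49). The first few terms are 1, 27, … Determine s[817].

s[0] = 1; s[1] = 27; s[2] = 43; s[3] = 34; s[4] = 36; s[5] = 41; s[6] = 29; s[7] = 48; s[8] = 22; s[9] = 6; s[10] = 15; s[11] = 13; s[12] = 8; s[13] = 20; s[14] = 1.
The sequence repeats with period 14.
(817 - 0) mod 14 = 5, so s[817] = s[5] = 41.

41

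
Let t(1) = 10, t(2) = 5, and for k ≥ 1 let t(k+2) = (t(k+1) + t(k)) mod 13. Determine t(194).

We have t(1) = 10; t(2) = 5; t(3) = 2; t(4) = 7; t(5) = 9; t(6) = 3; t(7) = 12; t(8) = 2; t(9) = 1; t(10) = 3; t(11) = 4; t(12) = 7; t(13) = 11; t(14) = 5; t(15) = 3; t(16) = 8; t(17) = 11; t(18) = 6; t(19) = 4; t(20) = 10; t(21) = 1; t(22) = 11; t(23) = 12; t(24) = 10; t(25) = 9; t(26) = 6; t(27) = 2; t(28) = 8; t(29) = 10; t(30) = 5.
The sequence repeats with period 28.
So t(194) = t(1 + ((194-1) mod 28)) = t(26) = 6.

6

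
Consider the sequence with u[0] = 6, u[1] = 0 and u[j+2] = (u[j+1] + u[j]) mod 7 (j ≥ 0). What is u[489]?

0

We have u[0] = 6, u[1] = 0, u[2] = 6, u[3] = 6, u[4] = 5, u[5] = 4, u[6] = 2, u[7] = 6, u[8] = 1, u[9] = 0, u[10] = 1, u[11] = 1, u[12] = 2, u[13] = 3, u[14] = 5, u[15] = 1, u[16] = 6, u[17] = 0.
Since (u[16], u[17]) = (u[0], u[1]) = (6, 0) (two consecutive terms determine the rest), the sequence is periodic with period 16.
(489 - 0) mod 16 = 9, so u[489] = u[9] = 0.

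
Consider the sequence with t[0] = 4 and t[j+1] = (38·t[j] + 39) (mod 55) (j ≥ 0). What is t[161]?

26

Computing terms: t[0] = 4,  t[1] = 26,  t[2] = 37,  t[3] = 15,  t[4] = 4.
Since t[4] = t[0] = 4, the sequence is periodic with period 4.
(161 - 0) mod 4 = 1, so t[161] = t[1] = 26.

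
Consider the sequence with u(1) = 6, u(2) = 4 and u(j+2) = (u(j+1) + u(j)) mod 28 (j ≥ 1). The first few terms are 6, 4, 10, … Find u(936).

2

We have u(1) = 6; u(2) = 4; u(3) = 10; u(4) = 14; u(5) = 24; u(6) = 10; u(7) = 6; u(8) = 16; u(9) = 22; u(10) = 10; u(11) = 4; u(12) = 14; u(13) = 18; u(14) = 4; u(15) = 22; u(16) = 26; u(17) = 20; u(18) = 18; u(19) = 10; u(20) = 0; u(21) = 10; u(22) = 10; u(23) = 20; u(24) = 2; u(25) = 22; u(26) = 24; u(27) = 18; u(28) = 14; u(29) = 4; u(30) = 18; u(31) = 22; u(32) = 12; u(33) = 6; u(34) = 18; u(35) = 24; u(36) = 14; u(37) = 10; u(38) = 24; u(39) = 6; u(40) = 2; u(41) = 8; u(42) = 10; u(43) = 18; u(44) = 0; u(45) = 18; u(46) = 18; u(47) = 8; u(48) = 26; u(49) = 6; u(50) = 4.
Since (u(49), u(50)) = (u(1), u(2)) = (6, 4) (two consecutive terms determine the rest), the sequence is periodic with period 48.
(936 - 1) mod 48 = 23, so u(936) = u(24) = 2.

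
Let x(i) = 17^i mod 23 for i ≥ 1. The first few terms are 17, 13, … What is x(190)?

Computing terms: x(1) = 17; x(2) = 13; x(3) = 14; x(4) = 8; x(5) = 21; x(6) = 12; x(7) = 20; x(8) = 18; x(9) = 7; x(10) = 4; x(11) = 22; x(12) = 6; x(13) = 10; x(14) = 9; x(15) = 15; x(16) = 2; x(17) = 11; x(18) = 3; x(19) = 5; x(20) = 16; x(21) = 19; x(22) = 1; x(23) = 17.
Since x(23) = x(1) = 17, the sequence is periodic with period 22.
(190 - 1) mod 22 = 13, so x(190) = x(14) = 9.

9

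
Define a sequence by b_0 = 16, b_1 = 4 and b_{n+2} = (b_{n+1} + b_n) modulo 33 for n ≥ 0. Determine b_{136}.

13

We have b_0 = 16,  b_1 = 4,  b_2 = 20,  b_3 = 24,  b_4 = 11,  b_5 = 2,  b_6 = 13,  b_7 = 15,  b_8 = 28,  b_9 = 10,  b_{10} = 5,  b_{11} = 15,  b_{12} = 20,  b_{13} = 2,  b_{14} = 22,  b_{15} = 24,  b_{16} = 13,  b_{17} = 4,  b_{18} = 17,  b_{19} = 21,  b_{20} = 5,  b_{21} = 26,  b_{22} = 31,  b_{23} = 24,  b_{24} = 22,  b_{25} = 13,  b_{26} = 2,  b_{27} = 15,  b_{28} = 17,  b_{29} = 32,  b_{30} = 16,  b_{31} = 15,  b_{32} = 31,  b_{33} = 13,  b_{34} = 11,  b_{35} = 24,  b_{36} = 2,  b_{37} = 26,  b_{38} = 28,  b_{39} = 21,  b_{40} = 16,  b_{41} = 4.
The sequence repeats with period 40.
So b_{136} = b_{0 + ((136-0) mod 40)} = b_{16} = 13.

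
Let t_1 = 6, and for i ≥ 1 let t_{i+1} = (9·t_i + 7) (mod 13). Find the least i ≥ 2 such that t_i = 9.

2

Computing terms: t_1 = 6; t_2 = 9; t_3 = 10; t_4 = 6.
The sequence repeats with period 3.
The value 9 first appears (with i ≥ 2) at t_2.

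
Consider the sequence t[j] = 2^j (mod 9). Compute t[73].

t[0] = 1, t[1] = 2, t[2] = 4, t[3] = 8, t[4] = 7, t[5] = 5, t[6] = 1.
Since t[6] = t[0] = 1, the sequence is periodic with period 6.
So t[73] = t[0 + ((73-0) mod 6)] = t[1] = 2.

2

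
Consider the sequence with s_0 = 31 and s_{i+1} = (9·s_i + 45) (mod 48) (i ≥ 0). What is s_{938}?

Computing terms: s_0 = 31; s_1 = 36; s_2 = 33; s_3 = 6; s_4 = 3; s_5 = 24; s_6 = 21; s_7 = 42; s_8 = 39; s_9 = 12; s_{10} = 9; s_{11} = 30; s_{12} = 27; s_{13} = 0; s_{14} = 45; s_{15} = 18; s_{16} = 15; s_{17} = 36.
Since s_{17} = s_1 = 36, the sequence is eventually periodic: after a pre-period of length 1 it cycles with period 16.
For i ≥ 1, s_i depends only on (i - 1) mod 16. (938 - 1) mod 16 = 9, so s_{938} = s_{10} = 9.

9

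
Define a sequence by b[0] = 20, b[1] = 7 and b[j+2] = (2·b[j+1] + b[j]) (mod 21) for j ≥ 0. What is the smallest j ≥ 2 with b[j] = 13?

Computing terms: b[0] = 20, b[1] = 7, b[2] = 13, b[3] = 12, b[4] = 16, b[5] = 2, b[6] = 20, b[7] = 0, b[8] = 20, b[9] = 19, b[10] = 16, b[11] = 9, b[12] = 13, b[13] = 14, b[14] = 20, b[15] = 12, b[16] = 2, b[17] = 16, b[18] = 13, b[19] = 0, b[20] = 13, b[21] = 5, b[22] = 2, b[23] = 9, b[24] = 20, b[25] = 7.
The sequence repeats with period 24.
The value 13 first appears (with j ≥ 2) at b[2].

2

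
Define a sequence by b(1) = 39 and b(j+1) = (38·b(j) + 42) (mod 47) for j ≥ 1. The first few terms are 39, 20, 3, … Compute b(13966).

45

We have b(1) = 39, b(2) = 20, b(3) = 3, b(4) = 15, b(5) = 1, b(6) = 33, b(7) = 27, b(8) = 34, b(9) = 18, b(10) = 21, b(11) = 41, b(12) = 2, b(13) = 24, b(14) = 14, b(15) = 10, b(16) = 46, b(17) = 4, b(18) = 6, b(19) = 35, b(20) = 9, b(21) = 8, b(22) = 17, b(23) = 30, b(24) = 7, b(25) = 26, b(26) = 43, b(27) = 31, b(28) = 45, b(29) = 13, b(30) = 19, b(31) = 12, b(32) = 28, b(33) = 25, b(34) = 5, b(35) = 44, b(36) = 22, b(37) = 32, b(38) = 36, b(39) = 0, b(40) = 42, b(41) = 40, b(42) = 11, b(43) = 37, b(44) = 38, b(45) = 29, b(46) = 16, b(47) = 39.
The sequence repeats with period 46.
(13966 - 1) mod 46 = 27, so b(13966) = b(28) = 45.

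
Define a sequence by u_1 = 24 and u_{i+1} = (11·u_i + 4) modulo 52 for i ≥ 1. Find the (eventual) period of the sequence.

12

u_1 = 24; u_2 = 8; u_3 = 40; u_4 = 28; u_5 = 0; u_6 = 4; u_7 = 48; u_8 = 12; u_9 = 32; u_{10} = 44; u_{11} = 20; u_{12} = 16; u_{13} = 24.
The sequence repeats with period 12.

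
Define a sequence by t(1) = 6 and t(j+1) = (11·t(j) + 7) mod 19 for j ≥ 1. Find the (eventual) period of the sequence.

3

We have t(1) = 6,  t(2) = 16,  t(3) = 12,  t(4) = 6.
Since t(4) = t(1) = 6, the sequence is periodic with period 3.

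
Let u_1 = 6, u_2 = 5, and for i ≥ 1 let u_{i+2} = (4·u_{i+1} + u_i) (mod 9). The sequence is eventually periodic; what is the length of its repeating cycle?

Listing terms: u_1 = 6,  u_2 = 5,  u_3 = 8,  u_4 = 1,  u_5 = 3,  u_6 = 4,  u_7 = 1,  u_8 = 8,  u_9 = 6,  u_{10} = 5.
The sequence repeats with period 8.

8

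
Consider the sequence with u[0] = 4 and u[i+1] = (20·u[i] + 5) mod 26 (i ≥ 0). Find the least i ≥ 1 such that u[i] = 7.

u[0] = 4; u[1] = 7; u[2] = 15; u[3] = 19; u[4] = 21; u[5] = 9; u[6] = 3; u[7] = 13; u[8] = 5; u[9] = 1; u[10] = 25; u[11] = 11; u[12] = 17; u[13] = 7.
Since u[13] = u[1] = 7, the sequence is eventually periodic: after a pre-period of length 1 it cycles with period 12.
The value 7 first appears (with i ≥ 1) at u[1].

1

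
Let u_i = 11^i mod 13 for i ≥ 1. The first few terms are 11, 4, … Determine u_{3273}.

u_1 = 11, u_2 = 4, u_3 = 5, u_4 = 3, u_5 = 7, u_6 = 12, u_7 = 2, u_8 = 9, u_9 = 8, u_{10} = 10, u_{11} = 6, u_{12} = 1, u_{13} = 11.
The sequence repeats with period 12.
So u_{3273} = u_{1 + ((3273-1) mod 12)} = u_9 = 8.

8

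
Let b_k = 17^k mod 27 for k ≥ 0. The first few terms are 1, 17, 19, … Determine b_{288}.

1

Listing terms: b_0 = 1,  b_1 = 17,  b_2 = 19,  b_3 = 26,  b_4 = 10,  b_5 = 8,  b_6 = 1.
Since b_6 = b_0 = 1, the sequence is periodic with period 6.
So b_{288} = b_{0 + ((288-0) mod 6)} = b_0 = 1.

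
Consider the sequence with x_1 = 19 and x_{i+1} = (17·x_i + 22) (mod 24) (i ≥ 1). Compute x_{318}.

9

We have x_1 = 19,  x_2 = 9,  x_3 = 7,  x_4 = 21,  x_5 = 19.
The sequence repeats with period 4.
(318 - 1) mod 4 = 1, so x_{318} = x_2 = 9.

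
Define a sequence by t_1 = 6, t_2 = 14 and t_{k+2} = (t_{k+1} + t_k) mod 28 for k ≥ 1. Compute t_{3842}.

14

Computing terms: t_1 = 6,  t_2 = 14,  t_3 = 20,  t_4 = 6,  t_5 = 26,  t_6 = 4,  t_7 = 2,  t_8 = 6,  t_9 = 8,  t_{10} = 14,  t_{11} = 22,  t_{12} = 8,  t_{13} = 2,  t_{14} = 10,  t_{15} = 12,  t_{16} = 22,  t_{17} = 6,  t_{18} = 0,  t_{19} = 6,  t_{20} = 6,  t_{21} = 12,  t_{22} = 18,  t_{23} = 2,  t_{24} = 20,  t_{25} = 22,  t_{26} = 14,  t_{27} = 8,  t_{28} = 22,  t_{29} = 2,  t_{30} = 24,  t_{31} = 26,  t_{32} = 22,  t_{33} = 20,  t_{34} = 14,  t_{35} = 6,  t_{36} = 20,  t_{37} = 26,  t_{38} = 18,  t_{39} = 16,  t_{40} = 6,  t_{41} = 22,  t_{42} = 0,  t_{43} = 22,  t_{44} = 22,  t_{45} = 16,  t_{46} = 10,  t_{47} = 26,  t_{48} = 8,  t_{49} = 6,  t_{50} = 14.
Since (t_{49}, t_{50}) = (t_1, t_2) = (6, 14) (two consecutive terms determine the rest), the sequence is periodic with period 48.
So t_{3842} = t_{1 + ((3842-1) mod 48)} = t_2 = 14.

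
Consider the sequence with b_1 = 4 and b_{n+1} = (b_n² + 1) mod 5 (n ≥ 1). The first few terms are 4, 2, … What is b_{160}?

Computing terms: b_1 = 4,  b_2 = 2,  b_3 = 0,  b_4 = 1,  b_5 = 2.
Since b_5 = b_2 = 2, the sequence is eventually periodic: after a pre-period of length 1 it cycles with period 3.
For n ≥ 2, b_n depends only on (n - 2) mod 3. (160 - 2) mod 3 = 2, so b_{160} = b_4 = 1.

1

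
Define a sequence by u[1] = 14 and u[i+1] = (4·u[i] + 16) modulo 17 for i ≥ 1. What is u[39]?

15

u[1] = 14, u[2] = 4, u[3] = 15, u[4] = 8, u[5] = 14.
Since u[5] = u[1] = 14, the sequence is periodic with period 4.
(39 - 1) mod 4 = 2, so u[39] = u[3] = 15.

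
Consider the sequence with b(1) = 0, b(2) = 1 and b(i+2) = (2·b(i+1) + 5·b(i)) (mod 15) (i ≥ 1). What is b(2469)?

8

Listing terms: b(1) = 0; b(2) = 1; b(3) = 2; b(4) = 9; b(5) = 13; b(6) = 11; b(7) = 12; b(8) = 4; b(9) = 8; b(10) = 6; b(11) = 7; b(12) = 14; b(13) = 3; b(14) = 1; b(15) = 2.
Since (b(14), b(15)) = (b(2), b(3)) = (1, 2) (two consecutive terms determine the rest), the sequence is eventually periodic: after a pre-period of length 1 it cycles with period 12.
For i ≥ 2, b(i) depends only on (i - 2) mod 12. (2469 - 2) mod 12 = 7, so b(2469) = b(9) = 8.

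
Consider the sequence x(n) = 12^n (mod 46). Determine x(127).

32

Computing terms: x(1) = 12; x(2) = 6; x(3) = 26; x(4) = 36; x(5) = 18; x(6) = 32; x(7) = 16; x(8) = 8; x(9) = 4; x(10) = 2; x(11) = 24; x(12) = 12.
The sequence repeats with period 11.
So x(127) = x(1 + ((127-1) mod 11)) = x(6) = 32.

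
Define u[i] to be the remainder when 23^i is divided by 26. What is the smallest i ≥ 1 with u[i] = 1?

Listing terms: u[0] = 1, u[1] = 23, u[2] = 9, u[3] = 25, u[4] = 3, u[5] = 17, u[6] = 1.
Since u[6] = u[0] = 1, the sequence is periodic with period 6.
The value 1 next appears (with i ≥ 1) at u[6].

6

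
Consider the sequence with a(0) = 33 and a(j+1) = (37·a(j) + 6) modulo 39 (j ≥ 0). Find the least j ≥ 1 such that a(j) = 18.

We have a(0) = 33; a(1) = 18; a(2) = 9; a(3) = 27; a(4) = 30; a(5) = 24; a(6) = 36; a(7) = 12; a(8) = 21; a(9) = 3; a(10) = 0; a(11) = 6; a(12) = 33.
The sequence repeats with period 12.
The value 18 first appears (with j ≥ 1) at a(1).

1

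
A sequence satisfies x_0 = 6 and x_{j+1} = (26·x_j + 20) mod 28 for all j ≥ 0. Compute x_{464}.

4

We have x_0 = 6; x_1 = 8; x_2 = 4; x_3 = 12; x_4 = 24; x_5 = 0; x_6 = 20; x_7 = 8.
Since x_7 = x_1 = 8, the sequence is eventually periodic: after a pre-period of length 1 it cycles with period 6.
For j ≥ 1, x_j depends only on (j - 1) mod 6. (464 - 1) mod 6 = 1, so x_{464} = x_2 = 4.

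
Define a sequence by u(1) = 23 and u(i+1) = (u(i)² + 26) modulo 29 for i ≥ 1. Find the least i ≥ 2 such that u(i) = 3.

5

u(1) = 23,  u(2) = 4,  u(3) = 13,  u(4) = 21,  u(5) = 3,  u(6) = 6,  u(7) = 4.
Since u(7) = u(2) = 4, the sequence is eventually periodic: after a pre-period of length 1 it cycles with period 5.
The value 3 first appears (with i ≥ 2) at u(5).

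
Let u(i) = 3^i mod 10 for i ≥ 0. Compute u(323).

7

We have u(0) = 1,  u(1) = 3,  u(2) = 9,  u(3) = 7,  u(4) = 1.
Since u(4) = u(0) = 1, the sequence is periodic with period 4.
So u(323) = u(0 + ((323-0) mod 4)) = u(3) = 7.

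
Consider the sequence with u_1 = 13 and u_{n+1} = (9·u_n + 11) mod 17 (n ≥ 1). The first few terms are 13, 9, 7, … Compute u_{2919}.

3

Computing terms: u_1 = 13; u_2 = 9; u_3 = 7; u_4 = 6; u_5 = 14; u_6 = 1; u_7 = 3; u_8 = 4; u_9 = 13.
The sequence repeats with period 8.
(2919 - 1) mod 8 = 6, so u_{2919} = u_7 = 3.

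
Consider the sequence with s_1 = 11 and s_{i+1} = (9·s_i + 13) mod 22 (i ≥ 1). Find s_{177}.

Listing terms: s_1 = 11, s_2 = 2, s_3 = 9, s_4 = 6, s_5 = 1, s_6 = 0, s_7 = 13, s_8 = 20, s_9 = 17, s_{10} = 12, s_{11} = 11.
Since s_{11} = s_1 = 11, the sequence is periodic with period 10.
(177 - 1) mod 10 = 6, so s_{177} = s_7 = 13.

13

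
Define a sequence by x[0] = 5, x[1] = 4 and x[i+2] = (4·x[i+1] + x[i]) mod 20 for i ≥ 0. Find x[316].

17

Listing terms: x[0] = 5,  x[1] = 4,  x[2] = 1,  x[3] = 8,  x[4] = 13,  x[5] = 0,  x[6] = 13,  x[7] = 12,  x[8] = 1,  x[9] = 16,  x[10] = 5,  x[11] = 16,  x[12] = 9,  x[13] = 12,  x[14] = 17,  x[15] = 0,  x[16] = 17,  x[17] = 8,  x[18] = 9,  x[19] = 4,  x[20] = 5,  x[21] = 4.
Since (x[20], x[21]) = (x[0], x[1]) = (5, 4) (two consecutive terms determine the rest), the sequence is periodic with period 20.
So x[316] = x[0 + ((316-0) mod 20)] = x[16] = 17.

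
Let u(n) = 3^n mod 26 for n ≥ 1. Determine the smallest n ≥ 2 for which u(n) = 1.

3

Listing terms: u(1) = 3, u(2) = 9, u(3) = 1, u(4) = 3.
The sequence repeats with period 3.
The value 1 first appears (with n ≥ 2) at u(3).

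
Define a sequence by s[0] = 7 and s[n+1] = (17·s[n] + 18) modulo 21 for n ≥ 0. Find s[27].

17

Listing terms: s[0] = 7,  s[1] = 11,  s[2] = 16,  s[3] = 17,  s[4] = 13,  s[5] = 8,  s[6] = 7.
The sequence repeats with period 6.
(27 - 0) mod 6 = 3, so s[27] = s[3] = 17.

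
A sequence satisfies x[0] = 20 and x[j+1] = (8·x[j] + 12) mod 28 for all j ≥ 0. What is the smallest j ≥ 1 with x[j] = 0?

Computing terms: x[0] = 20, x[1] = 4, x[2] = 16, x[3] = 0, x[4] = 12, x[5] = 24, x[6] = 8, x[7] = 20.
Since x[7] = x[0] = 20, the sequence is periodic with period 7.
The value 0 first appears (with j ≥ 1) at x[3].

3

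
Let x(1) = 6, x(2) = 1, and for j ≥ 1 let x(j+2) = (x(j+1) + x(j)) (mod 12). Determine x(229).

x(1) = 6; x(2) = 1; x(3) = 7; x(4) = 8; x(5) = 3; x(6) = 11; x(7) = 2; x(8) = 1; x(9) = 3; x(10) = 4; x(11) = 7; x(12) = 11; x(13) = 6; x(14) = 5; x(15) = 11; x(16) = 4; x(17) = 3; x(18) = 7; x(19) = 10; x(20) = 5; x(21) = 3; x(22) = 8; x(23) = 11; x(24) = 7; x(25) = 6; x(26) = 1.
The sequence repeats with period 24.
(229 - 1) mod 24 = 12, so x(229) = x(13) = 6.

6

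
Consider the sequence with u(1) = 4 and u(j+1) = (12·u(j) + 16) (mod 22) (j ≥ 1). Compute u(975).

We have u(1) = 4,  u(2) = 20,  u(3) = 14,  u(4) = 8,  u(5) = 2,  u(6) = 18,  u(7) = 12,  u(8) = 6,  u(9) = 0,  u(10) = 16,  u(11) = 10,  u(12) = 4.
Since u(12) = u(1) = 4, the sequence is periodic with period 11.
So u(975) = u(1 + ((975-1) mod 11)) = u(7) = 12.

12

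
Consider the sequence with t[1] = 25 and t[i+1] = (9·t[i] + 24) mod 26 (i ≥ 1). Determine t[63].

Listing terms: t[1] = 25,  t[2] = 15,  t[3] = 3,  t[4] = 25.
Since t[4] = t[1] = 25, the sequence is periodic with period 3.
(63 - 1) mod 3 = 2, so t[63] = t[3] = 3.

3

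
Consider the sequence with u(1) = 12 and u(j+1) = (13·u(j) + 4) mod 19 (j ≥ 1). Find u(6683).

11

Listing terms: u(1) = 12, u(2) = 8, u(3) = 13, u(4) = 2, u(5) = 11, u(6) = 14, u(7) = 15, u(8) = 9, u(9) = 7, u(10) = 0, u(11) = 4, u(12) = 18, u(13) = 10, u(14) = 1, u(15) = 17, u(16) = 16, u(17) = 3, u(18) = 5, u(19) = 12.
The sequence repeats with period 18.
(6683 - 1) mod 18 = 4, so u(6683) = u(5) = 11.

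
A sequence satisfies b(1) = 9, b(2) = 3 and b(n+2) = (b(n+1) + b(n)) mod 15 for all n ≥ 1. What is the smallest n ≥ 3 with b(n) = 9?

Listing terms: b(1) = 9, b(2) = 3, b(3) = 12, b(4) = 0, b(5) = 12, b(6) = 12, b(7) = 9, b(8) = 6, b(9) = 0, b(10) = 6, b(11) = 6, b(12) = 12, b(13) = 3, b(14) = 0, b(15) = 3, b(16) = 3, b(17) = 6, b(18) = 9, b(19) = 0, b(20) = 9, b(21) = 9, b(22) = 3.
Since (b(21), b(22)) = (b(1), b(2)) = (9, 3) (two consecutive terms determine the rest), the sequence is periodic with period 20.
The value 9 first appears (with n ≥ 3) at b(7).

7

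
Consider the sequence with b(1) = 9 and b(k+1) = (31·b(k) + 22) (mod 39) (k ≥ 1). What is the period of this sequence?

12

b(1) = 9; b(2) = 28; b(3) = 32; b(4) = 0; b(5) = 22; b(6) = 2; b(7) = 6; b(8) = 13; b(9) = 35; b(10) = 15; b(11) = 19; b(12) = 26; b(13) = 9.
Since b(13) = b(1) = 9, the sequence is periodic with period 12.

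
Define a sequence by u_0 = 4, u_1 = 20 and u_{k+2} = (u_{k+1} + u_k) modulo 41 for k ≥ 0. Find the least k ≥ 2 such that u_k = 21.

u_0 = 4, u_1 = 20, u_2 = 24, u_3 = 3, u_4 = 27, u_5 = 30, u_6 = 16, u_7 = 5, u_8 = 21, u_9 = 26, u_{10} = 6, u_{11} = 32, u_{12} = 38, u_{13} = 29, u_{14} = 26, u_{15} = 14, u_{16} = 40, u_{17} = 13, u_{18} = 12, u_{19} = 25, u_{20} = 37, u_{21} = 21, u_{22} = 17, u_{23} = 38, u_{24} = 14, u_{25} = 11, u_{26} = 25, u_{27} = 36, u_{28} = 20, u_{29} = 15, u_{30} = 35, u_{31} = 9, u_{32} = 3, u_{33} = 12, u_{34} = 15, u_{35} = 27, u_{36} = 1, u_{37} = 28, u_{38} = 29, u_{39} = 16, u_{40} = 4, u_{41} = 20.
Since (u_{40}, u_{41}) = (u_0, u_1) = (4, 20) (two consecutive terms determine the rest), the sequence is periodic with period 40.
The value 21 first appears (with k ≥ 2) at u_8.

8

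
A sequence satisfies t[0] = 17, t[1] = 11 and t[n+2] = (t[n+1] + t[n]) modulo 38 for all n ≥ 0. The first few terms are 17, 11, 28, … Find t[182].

t[0] = 17,  t[1] = 11,  t[2] = 28,  t[3] = 1,  t[4] = 29,  t[5] = 30,  t[6] = 21,  t[7] = 13,  t[8] = 34,  t[9] = 9,  t[10] = 5,  t[11] = 14,  t[12] = 19,  t[13] = 33,  t[14] = 14,  t[15] = 9,  t[16] = 23,  t[17] = 32,  t[18] = 17,  t[19] = 11.
The sequence repeats with period 18.
So t[182] = t[0 + ((182-0) mod 18)] = t[2] = 28.

28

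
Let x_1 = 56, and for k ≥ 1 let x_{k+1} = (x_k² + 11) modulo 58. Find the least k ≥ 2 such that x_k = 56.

x_1 = 56,  x_2 = 15,  x_3 = 4,  x_4 = 27,  x_5 = 44,  x_6 = 33,  x_7 = 56.
Since x_7 = x_1 = 56, the sequence is periodic with period 6.
The value 56 next appears (with k ≥ 2) at x_7.

7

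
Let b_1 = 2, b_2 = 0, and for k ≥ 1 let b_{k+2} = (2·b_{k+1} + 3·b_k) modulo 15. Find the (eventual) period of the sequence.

Computing terms: b_1 = 2; b_2 = 0; b_3 = 6; b_4 = 12; b_5 = 12; b_6 = 0; b_7 = 6.
Since (b_6, b_7) = (b_2, b_3) = (0, 6) (two consecutive terms determine the rest), the sequence is eventually periodic: after a pre-period of length 1 it cycles with period 4.

4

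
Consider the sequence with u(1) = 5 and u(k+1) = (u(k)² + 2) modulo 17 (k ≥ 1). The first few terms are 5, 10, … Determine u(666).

4

Computing terms: u(1) = 5, u(2) = 10, u(3) = 0, u(4) = 2, u(5) = 6, u(6) = 4, u(7) = 1, u(8) = 3, u(9) = 11, u(10) = 4.
Since u(10) = u(6) = 4, the sequence is eventually periodic: after a pre-period of length 5 it cycles with period 4.
For k ≥ 6, u(k) depends only on (k - 6) mod 4. (666 - 6) mod 4 = 0, so u(666) = u(6) = 4.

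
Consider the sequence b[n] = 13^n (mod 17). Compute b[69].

Listing terms: b[0] = 1, b[1] = 13, b[2] = 16, b[3] = 4, b[4] = 1.
The sequence repeats with period 4.
(69 - 0) mod 4 = 1, so b[69] = b[1] = 13.

13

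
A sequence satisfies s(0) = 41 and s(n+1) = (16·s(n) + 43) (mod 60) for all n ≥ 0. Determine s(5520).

11

We have s(0) = 41; s(1) = 39; s(2) = 7; s(3) = 35; s(4) = 3; s(5) = 31; s(6) = 59; s(7) = 27; s(8) = 55; s(9) = 23; s(10) = 51; s(11) = 19; s(12) = 47; s(13) = 15; s(14) = 43; s(15) = 11; s(16) = 39.
Since s(16) = s(1) = 39, the sequence is eventually periodic: after a pre-period of length 1 it cycles with period 15.
For n ≥ 1, s(n) depends only on (n - 1) mod 15. (5520 - 1) mod 15 = 14, so s(5520) = s(15) = 11.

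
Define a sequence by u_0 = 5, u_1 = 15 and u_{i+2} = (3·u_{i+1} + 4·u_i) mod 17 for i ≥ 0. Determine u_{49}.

Computing terms: u_0 = 5, u_1 = 15, u_2 = 14, u_3 = 0, u_4 = 5, u_5 = 15.
The sequence repeats with period 4.
So u_{49} = u_{0 + ((49-0) mod 4)} = u_1 = 15.

15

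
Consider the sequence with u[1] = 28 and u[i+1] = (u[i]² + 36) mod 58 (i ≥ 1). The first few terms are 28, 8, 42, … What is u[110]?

Computing terms: u[1] = 28; u[2] = 8; u[3] = 42; u[4] = 2; u[5] = 40; u[6] = 12; u[7] = 6; u[8] = 14; u[9] = 0; u[10] = 36; u[11] = 56; u[12] = 40.
Since u[12] = u[5] = 40, the sequence is eventually periodic: after a pre-period of length 4 it cycles with period 7.
For i ≥ 5, u[i] depends only on (i - 5) mod 7. (110 - 5) mod 7 = 0, so u[110] = u[5] = 40.

40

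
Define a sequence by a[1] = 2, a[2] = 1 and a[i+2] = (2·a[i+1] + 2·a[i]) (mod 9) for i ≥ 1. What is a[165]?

6

We have a[1] = 2; a[2] = 1; a[3] = 6; a[4] = 5; a[5] = 4; a[6] = 0; a[7] = 8; a[8] = 7; a[9] = 3; a[10] = 2; a[11] = 1.
Since (a[10], a[11]) = (a[1], a[2]) = (2, 1) (two consecutive terms determine the rest), the sequence is periodic with period 9.
(165 - 1) mod 9 = 2, so a[165] = a[3] = 6.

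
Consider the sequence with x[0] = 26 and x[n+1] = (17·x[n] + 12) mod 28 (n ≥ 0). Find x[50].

x[0] = 26,  x[1] = 6,  x[2] = 2,  x[3] = 18,  x[4] = 10,  x[5] = 14,  x[6] = 26.
The sequence repeats with period 6.
(50 - 0) mod 6 = 2, so x[50] = x[2] = 2.

2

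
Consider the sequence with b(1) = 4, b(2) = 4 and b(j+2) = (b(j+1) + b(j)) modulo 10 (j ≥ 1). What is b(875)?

Listing terms: b(1) = 4; b(2) = 4; b(3) = 8; b(4) = 2; b(5) = 0; b(6) = 2; b(7) = 2; b(8) = 4; b(9) = 6; b(10) = 0; b(11) = 6; b(12) = 6; b(13) = 2; b(14) = 8; b(15) = 0; b(16) = 8; b(17) = 8; b(18) = 6; b(19) = 4; b(20) = 0; b(21) = 4; b(22) = 4.
The sequence repeats with period 20.
So b(875) = b(1 + ((875-1) mod 20)) = b(15) = 0.

0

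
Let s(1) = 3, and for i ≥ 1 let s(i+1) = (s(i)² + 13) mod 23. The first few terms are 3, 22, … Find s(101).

Listing terms: s(1) = 3,  s(2) = 22,  s(3) = 14,  s(4) = 2,  s(5) = 17,  s(6) = 3.
The sequence repeats with period 5.
(101 - 1) mod 5 = 0, so s(101) = s(1) = 3.

3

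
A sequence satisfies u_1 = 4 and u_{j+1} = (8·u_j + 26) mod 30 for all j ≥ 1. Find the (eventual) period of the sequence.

Listing terms: u_1 = 4; u_2 = 28; u_3 = 10; u_4 = 16; u_5 = 4.
The sequence repeats with period 4.

4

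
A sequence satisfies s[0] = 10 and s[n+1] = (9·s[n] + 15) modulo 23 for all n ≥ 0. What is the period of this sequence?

11

Computing terms: s[0] = 10,  s[1] = 13,  s[2] = 17,  s[3] = 7,  s[4] = 9,  s[5] = 4,  s[6] = 5,  s[7] = 14,  s[8] = 3,  s[9] = 19,  s[10] = 2,  s[11] = 10.
The sequence repeats with period 11.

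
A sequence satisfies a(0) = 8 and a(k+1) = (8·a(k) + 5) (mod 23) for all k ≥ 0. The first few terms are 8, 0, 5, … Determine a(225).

4

We have a(0) = 8; a(1) = 0; a(2) = 5; a(3) = 22; a(4) = 20; a(5) = 4; a(6) = 14; a(7) = 2; a(8) = 21; a(9) = 12; a(10) = 9; a(11) = 8.
The sequence repeats with period 11.
(225 - 0) mod 11 = 5, so a(225) = a(5) = 4.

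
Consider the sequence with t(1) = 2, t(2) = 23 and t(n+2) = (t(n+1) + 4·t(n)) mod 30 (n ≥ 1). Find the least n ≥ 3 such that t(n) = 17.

t(1) = 2, t(2) = 23, t(3) = 1, t(4) = 3, t(5) = 7, t(6) = 19, t(7) = 17, t(8) = 3, t(9) = 11, t(10) = 23, t(11) = 7, t(12) = 9, t(13) = 7, t(14) = 13, t(15) = 11, t(16) = 3, t(17) = 17, t(18) = 29, t(19) = 7, t(20) = 3, t(21) = 1, t(22) = 13, t(23) = 17, t(24) = 9, t(25) = 17, t(26) = 23, t(27) = 1.
Since (t(26), t(27)) = (t(2), t(3)) = (23, 1) (two consecutive terms determine the rest), the sequence is eventually periodic: after a pre-period of length 1 it cycles with period 24.
The value 17 first appears (with n ≥ 3) at t(7).

7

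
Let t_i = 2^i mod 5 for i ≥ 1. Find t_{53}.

2

Computing terms: t_1 = 2, t_2 = 4, t_3 = 3, t_4 = 1, t_5 = 2.
The sequence repeats with period 4.
(53 - 1) mod 4 = 0, so t_{53} = t_1 = 2.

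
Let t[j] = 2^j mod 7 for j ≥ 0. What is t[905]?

We have t[0] = 1; t[1] = 2; t[2] = 4; t[3] = 1.
Since t[3] = t[0] = 1, the sequence is periodic with period 3.
So t[905] = t[0 + ((905-0) mod 3)] = t[2] = 4.

4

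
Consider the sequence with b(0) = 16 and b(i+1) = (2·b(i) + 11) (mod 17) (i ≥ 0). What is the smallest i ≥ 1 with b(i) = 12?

2

Listing terms: b(0) = 16, b(1) = 9, b(2) = 12, b(3) = 1, b(4) = 13, b(5) = 3, b(6) = 0, b(7) = 11, b(8) = 16.
Since b(8) = b(0) = 16, the sequence is periodic with period 8.
The value 12 first appears (with i ≥ 1) at b(2).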